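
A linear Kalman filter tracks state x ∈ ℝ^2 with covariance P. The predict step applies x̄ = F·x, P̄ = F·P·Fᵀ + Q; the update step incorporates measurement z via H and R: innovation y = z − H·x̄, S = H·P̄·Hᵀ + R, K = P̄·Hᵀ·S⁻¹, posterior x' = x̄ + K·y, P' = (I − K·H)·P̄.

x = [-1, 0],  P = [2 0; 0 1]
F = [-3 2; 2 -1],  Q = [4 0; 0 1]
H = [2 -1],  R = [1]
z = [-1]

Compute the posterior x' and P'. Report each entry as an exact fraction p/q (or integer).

x' = [-9/19, 0]
P' = [10/19 2/3; 2/3 14/9]

x̄ = F·x = [3, -2]
P̄ = F·P·Fᵀ + Q = [26 -14; -14 10]
y = z − H·x̄ = [-9]
S = H·P̄·Hᵀ + R = [171]
K = P̄·Hᵀ·S⁻¹ = [22/57; -2/9]
x' = x̄ + K·y = [-9/19, 0]
P' = (I − K·H)·P̄ = [10/19 2/3; 2/3 14/9]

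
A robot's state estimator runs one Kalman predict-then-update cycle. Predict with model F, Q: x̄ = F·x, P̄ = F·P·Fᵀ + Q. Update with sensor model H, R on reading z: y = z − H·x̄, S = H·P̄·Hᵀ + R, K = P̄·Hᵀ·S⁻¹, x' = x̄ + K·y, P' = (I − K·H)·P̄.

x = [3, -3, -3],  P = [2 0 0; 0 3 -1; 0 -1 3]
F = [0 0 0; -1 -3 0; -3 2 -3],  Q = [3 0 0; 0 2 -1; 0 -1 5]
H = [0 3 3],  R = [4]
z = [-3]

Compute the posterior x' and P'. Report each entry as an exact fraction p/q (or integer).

x̄ = F·x = [0, 6, -6]
P̄ = F·P·Fᵀ + Q = [3 0 0; 0 31 -22; 0 -22 74]
y = z − H·x̄ = [-3]
S = H·P̄·Hᵀ + R = [553]
K = P̄·Hᵀ·S⁻¹ = [0; 27/553; 156/553]
x' = x̄ + K·y = [0, 3237/553, -3786/553]
P' = (I − K·H)·P̄ = [3 0 0; 0 16414/553 -16378/553; 0 -16378/553 16586/553]

x' = [0, 3237/553, -3786/553]
P' = [3 0 0; 0 16414/553 -16378/553; 0 -16378/553 16586/553]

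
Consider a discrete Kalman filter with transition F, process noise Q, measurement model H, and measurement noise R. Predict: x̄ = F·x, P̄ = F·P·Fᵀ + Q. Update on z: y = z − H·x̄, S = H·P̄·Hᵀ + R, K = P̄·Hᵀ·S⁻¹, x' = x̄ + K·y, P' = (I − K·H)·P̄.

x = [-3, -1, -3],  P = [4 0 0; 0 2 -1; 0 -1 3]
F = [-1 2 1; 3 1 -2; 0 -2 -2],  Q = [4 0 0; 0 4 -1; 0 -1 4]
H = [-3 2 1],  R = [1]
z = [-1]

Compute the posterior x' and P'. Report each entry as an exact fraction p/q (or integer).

x' = [-643/584, -1707/292, 2161/292]
P' = [3135/584 2563/292 -461/292; 2563/292 2539/146 -1195/146; -461/292 -1195/146 1711/146]

x̄ = F·x = [-2, -4, 8]
P̄ = F·P·Fᵀ + Q = [15 -11 -8; -11 58 5; -8 5 16]
y = z − H·x̄ = [-7]
S = H·P̄·Hᵀ + R = [584]
K = P̄·Hᵀ·S⁻¹ = [-75/584; 77/292; 25/292]
x' = x̄ + K·y = [-643/584, -1707/292, 2161/292]
P' = (I − K·H)·P̄ = [3135/584 2563/292 -461/292; 2563/292 2539/146 -1195/146; -461/292 -1195/146 1711/146]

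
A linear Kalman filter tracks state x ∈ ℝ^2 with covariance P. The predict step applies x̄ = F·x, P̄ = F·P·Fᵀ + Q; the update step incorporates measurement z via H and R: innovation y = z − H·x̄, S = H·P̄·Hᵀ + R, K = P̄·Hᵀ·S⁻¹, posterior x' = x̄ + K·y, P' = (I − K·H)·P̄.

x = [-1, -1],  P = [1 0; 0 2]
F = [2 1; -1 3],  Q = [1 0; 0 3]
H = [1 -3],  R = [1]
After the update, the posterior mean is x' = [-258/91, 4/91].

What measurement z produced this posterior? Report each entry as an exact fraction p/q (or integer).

z = [-3]

x̄ = F·x = [-3, -2]
P̄ = F·P·Fᵀ + Q = [7 4; 4 22]
S = H·P̄·Hᵀ + R = [182]
K = P̄·Hᵀ·S⁻¹ = [-5/182; -31/91]
x' − x̄ = [15/91, 186/91] = K·y
y = (KᵀK)⁻¹·Kᵀ·(x' − x̄) = [-6]
z = y + H·x̄ = [-6] + [3] = [-3]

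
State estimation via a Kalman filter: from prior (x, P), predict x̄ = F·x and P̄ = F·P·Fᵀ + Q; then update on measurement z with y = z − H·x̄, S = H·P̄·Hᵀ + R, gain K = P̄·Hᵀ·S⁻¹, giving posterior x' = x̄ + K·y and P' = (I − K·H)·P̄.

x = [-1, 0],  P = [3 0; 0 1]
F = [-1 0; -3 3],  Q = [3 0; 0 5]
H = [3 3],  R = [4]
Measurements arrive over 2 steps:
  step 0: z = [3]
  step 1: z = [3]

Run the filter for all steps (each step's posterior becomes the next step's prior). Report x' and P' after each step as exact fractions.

step 0: x' = [184/589, 417/589], P' = [1509/589 -1449/589; -1449/589 1649/589]
step 1: x' = [-207628/708613, 915945/708613], P' = [1685592/708613 -1636992/708613; -1636992/708613 1902284/708613]

step 0: x̄ = F·x = [1, 3]
step 0: P̄ = F·P·Fᵀ + Q = [6 9; 9 41]
step 0: y = z − H·x̄ = [-9]
step 0: S = H·P̄·Hᵀ + R = [589]
step 0: K = P̄·Hᵀ·S⁻¹ = [45/589; 150/589]
step 0: x' = x̄ + K·y = [184/589, 417/589]
step 0: P' = (I − K·H)·P̄ = [1509/589 -1449/589; -1449/589 1649/589]
step 1: x̄ = F·x = [-184/589, 699/589]
step 1: P̄ = F·P·Fᵀ + Q = [3276/589 8874/589; 8874/589 57449/589]
step 1: y = z − H·x̄ = [222/589]
step 1: S = H·P̄·Hᵀ + R = [708613/589]
step 1: K = P̄·Hᵀ·S⁻¹ = [36450/708613; 198969/708613]
step 1: x' = x̄ + K·y = [-207628/708613, 915945/708613]
step 1: P' = (I − K·H)·P̄ = [1685592/708613 -1636992/708613; -1636992/708613 1902284/708613]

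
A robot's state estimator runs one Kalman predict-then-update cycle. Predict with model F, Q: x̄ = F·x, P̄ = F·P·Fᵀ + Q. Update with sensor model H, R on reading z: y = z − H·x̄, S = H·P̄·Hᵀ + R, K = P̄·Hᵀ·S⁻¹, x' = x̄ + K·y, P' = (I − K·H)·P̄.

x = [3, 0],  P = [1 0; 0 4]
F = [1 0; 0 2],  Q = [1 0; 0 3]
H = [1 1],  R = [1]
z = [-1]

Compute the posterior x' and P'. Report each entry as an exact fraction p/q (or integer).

x' = [29/11, -38/11]
P' = [20/11 -19/11; -19/11 57/22]

x̄ = F·x = [3, 0]
P̄ = F·P·Fᵀ + Q = [2 0; 0 19]
y = z − H·x̄ = [-4]
S = H·P̄·Hᵀ + R = [22]
K = P̄·Hᵀ·S⁻¹ = [1/11; 19/22]
x' = x̄ + K·y = [29/11, -38/11]
P' = (I − K·H)·P̄ = [20/11 -19/11; -19/11 57/22]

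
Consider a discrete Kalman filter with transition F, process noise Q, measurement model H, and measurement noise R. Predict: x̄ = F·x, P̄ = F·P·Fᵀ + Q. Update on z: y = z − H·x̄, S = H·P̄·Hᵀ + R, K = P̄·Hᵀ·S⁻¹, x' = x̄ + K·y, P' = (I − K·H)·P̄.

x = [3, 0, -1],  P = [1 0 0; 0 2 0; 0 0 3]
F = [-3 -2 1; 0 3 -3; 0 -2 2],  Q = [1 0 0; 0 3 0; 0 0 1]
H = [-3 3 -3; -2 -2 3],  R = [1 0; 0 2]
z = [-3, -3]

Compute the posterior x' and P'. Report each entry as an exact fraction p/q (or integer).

x̄ = F·x = [-10, 3, -2]
P̄ = F·P·Fᵀ + Q = [21 -21 14; -21 48 -30; 14 -30 21]
y = z − H·x̄ = [-48, -11]
S = H·P̄·Hᵀ + R = [1981 -843; -843 491]
K = P̄·Hᵀ·S⁻¹ = [-23541/131011 -29211/131011; 24435/262022 -34893/262022; -7830/131011 11905/131011]
x' = x̄ + K·y = [141179/131011, -2991/262022, -17137/131011]
P' = (I − K·H)·P̄ = [23205/131011 34062/131011 18704/131011; 34062/131011 295269/262022 109500/131011; 18704/131011 109500/131011 93406/131011]

x' = [141179/131011, -2991/262022, -17137/131011]
P' = [23205/131011 34062/131011 18704/131011; 34062/131011 295269/262022 109500/131011; 18704/131011 109500/131011 93406/131011]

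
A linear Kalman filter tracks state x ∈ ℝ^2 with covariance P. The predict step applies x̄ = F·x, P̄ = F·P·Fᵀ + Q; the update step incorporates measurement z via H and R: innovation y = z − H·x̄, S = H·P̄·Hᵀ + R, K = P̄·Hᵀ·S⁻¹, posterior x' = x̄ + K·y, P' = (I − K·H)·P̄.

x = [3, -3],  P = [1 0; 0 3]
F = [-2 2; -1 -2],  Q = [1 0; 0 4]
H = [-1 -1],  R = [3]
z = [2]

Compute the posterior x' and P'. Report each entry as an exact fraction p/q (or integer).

x' = [-155/17, 100/17]
P' = [240/17 -219/17; -219/17 240/17]

x̄ = F·x = [-12, 3]
P̄ = F·P·Fᵀ + Q = [17 -10; -10 17]
y = z − H·x̄ = [-7]
S = H·P̄·Hᵀ + R = [17]
K = P̄·Hᵀ·S⁻¹ = [-7/17; -7/17]
x' = x̄ + K·y = [-155/17, 100/17]
P' = (I − K·H)·P̄ = [240/17 -219/17; -219/17 240/17]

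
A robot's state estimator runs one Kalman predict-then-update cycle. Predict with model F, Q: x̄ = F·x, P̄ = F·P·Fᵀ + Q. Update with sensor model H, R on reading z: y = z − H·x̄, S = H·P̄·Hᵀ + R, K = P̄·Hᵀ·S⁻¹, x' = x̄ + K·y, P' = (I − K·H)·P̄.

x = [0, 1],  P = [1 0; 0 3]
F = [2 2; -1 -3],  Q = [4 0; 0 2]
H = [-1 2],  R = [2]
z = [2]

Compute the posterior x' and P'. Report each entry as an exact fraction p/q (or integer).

x' = [-26/37, 67/111]
P' = [140/37 60/37; 60/37 130/111]

x̄ = F·x = [2, -3]
P̄ = F·P·Fᵀ + Q = [20 -20; -20 30]
y = z − H·x̄ = [10]
S = H·P̄·Hᵀ + R = [222]
K = P̄·Hᵀ·S⁻¹ = [-10/37; 40/111]
x' = x̄ + K·y = [-26/37, 67/111]
P' = (I − K·H)·P̄ = [140/37 60/37; 60/37 130/111]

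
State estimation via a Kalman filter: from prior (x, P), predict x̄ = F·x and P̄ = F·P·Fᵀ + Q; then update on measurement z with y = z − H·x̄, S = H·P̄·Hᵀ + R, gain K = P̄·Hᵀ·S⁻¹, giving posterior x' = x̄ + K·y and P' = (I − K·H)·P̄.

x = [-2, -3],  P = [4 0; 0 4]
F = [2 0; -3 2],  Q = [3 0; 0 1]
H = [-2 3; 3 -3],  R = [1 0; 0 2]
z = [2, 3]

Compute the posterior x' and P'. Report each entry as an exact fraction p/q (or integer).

x̄ = F·x = [-4, 0]
P̄ = F·P·Fᵀ + Q = [19 -24; -24 53]
y = z − H·x̄ = [-6, 15]
S = H·P̄·Hᵀ + R = [842 -951; -951 1082]
K = P̄·Hᵀ·S⁻¹ = [3659/6643 4008/6643; 4293/6643 2355/6643]
x' = x̄ + K·y = [11594/6643, 9567/6643]
P' = (I − K·H)·P̄ = [11675/6643 9003/6643; 9003/6643 7433/6643]

x' = [11594/6643, 9567/6643]
P' = [11675/6643 9003/6643; 9003/6643 7433/6643]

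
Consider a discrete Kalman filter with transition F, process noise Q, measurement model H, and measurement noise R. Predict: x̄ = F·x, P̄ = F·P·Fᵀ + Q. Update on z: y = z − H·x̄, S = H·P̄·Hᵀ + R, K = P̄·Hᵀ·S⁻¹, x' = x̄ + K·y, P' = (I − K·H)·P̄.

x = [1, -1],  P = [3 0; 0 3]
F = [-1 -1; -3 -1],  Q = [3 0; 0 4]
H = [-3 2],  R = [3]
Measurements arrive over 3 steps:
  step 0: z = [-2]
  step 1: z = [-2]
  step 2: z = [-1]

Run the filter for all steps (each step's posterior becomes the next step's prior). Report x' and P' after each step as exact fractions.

step 0: x̄ = F·x = [0, -2]
step 0: P̄ = F·P·Fᵀ + Q = [9 12; 12 34]
step 0: y = z − H·x̄ = [2]
step 0: S = H·P̄·Hᵀ + R = [76]
step 0: K = P̄·Hᵀ·S⁻¹ = [-3/76; 8/19]
step 0: x' = x̄ + K·y = [-3/38, -22/19]
step 0: P' = (I − K·H)·P̄ = [675/76 252/19; 252/19 390/19]
step 1: x̄ = F·x = [47/38, 53/38]
step 1: P̄ = F·P·Fᵀ + Q = [4479/76 7617/76; 7617/76 13987/76]
step 1: y = z − H·x̄ = [-41/38]
step 1: S = H·P̄·Hᵀ + R = [5083/76]
step 1: K = P̄·Hᵀ·S⁻¹ = [1797/5083; 5123/5083]
step 1: x' = x̄ + K·y = [4348/5083, 1562/5083]
step 1: P' = (I − K·H)·P̄ = [257073/5083 388305/5083; 388305/5083 590142/5083]
step 2: x̄ = F·x = [-5910/5083, -14606/5083]
step 2: P̄ = F·P·Fᵀ + Q = [1639074/5083 2914581/5083; 2914581/5083 5253961/5083]
step 2: y = z − H·x̄ = [6399/5083]
step 2: S = H·P̄·Hᵀ + R = [807787/5083]
step 2: K = P̄·Hᵀ·S⁻¹ = [911940/807787; 1764179/807787]
step 2: x' = x̄ + K·y = [208830/807787, -100247/807787]
step 2: P' = (I − K·H)·P̄ = [96869586/807787 146672289/807787; 146672289/807787 222654702/807787]

step 0: x' = [-3/38, -22/19], P' = [675/76 252/19; 252/19 390/19]
step 1: x' = [4348/5083, 1562/5083], P' = [257073/5083 388305/5083; 388305/5083 590142/5083]
step 2: x' = [208830/807787, -100247/807787], P' = [96869586/807787 146672289/807787; 146672289/807787 222654702/807787]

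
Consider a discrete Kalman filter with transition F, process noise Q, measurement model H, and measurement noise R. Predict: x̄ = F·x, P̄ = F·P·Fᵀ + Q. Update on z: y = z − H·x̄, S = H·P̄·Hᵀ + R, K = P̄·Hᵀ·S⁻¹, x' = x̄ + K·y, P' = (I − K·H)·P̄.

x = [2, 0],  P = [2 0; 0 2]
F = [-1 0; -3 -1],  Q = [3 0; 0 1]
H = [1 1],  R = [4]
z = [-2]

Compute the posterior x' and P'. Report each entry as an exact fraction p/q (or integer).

x̄ = F·x = [-2, -6]
P̄ = F·P·Fᵀ + Q = [5 6; 6 21]
y = z − H·x̄ = [6]
S = H·P̄·Hᵀ + R = [42]
K = P̄·Hᵀ·S⁻¹ = [11/42; 9/14]
x' = x̄ + K·y = [-3/7, -15/7]
P' = (I − K·H)·P̄ = [89/42 -15/14; -15/14 51/14]

x' = [-3/7, -15/7]
P' = [89/42 -15/14; -15/14 51/14]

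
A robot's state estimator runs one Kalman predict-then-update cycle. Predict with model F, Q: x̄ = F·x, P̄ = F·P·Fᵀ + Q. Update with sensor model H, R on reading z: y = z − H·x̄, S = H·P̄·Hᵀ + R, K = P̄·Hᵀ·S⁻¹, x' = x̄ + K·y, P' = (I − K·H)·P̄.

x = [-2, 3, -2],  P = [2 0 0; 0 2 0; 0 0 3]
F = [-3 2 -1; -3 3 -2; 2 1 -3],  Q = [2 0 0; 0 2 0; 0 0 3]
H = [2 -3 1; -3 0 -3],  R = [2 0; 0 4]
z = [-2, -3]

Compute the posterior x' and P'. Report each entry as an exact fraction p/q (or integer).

x̄ = F·x = [14, 19, 5]
P̄ = F·P·Fᵀ + Q = [31 36 1; 36 50 12; 1 12 40]
y = z − H·x̄ = [22, 54]
S = H·P̄·Hᵀ + R = [116 117; 117 661]
K = P̄·Hᵀ·S⁻¹ = [-18513/62987 -5871/62987; -26778/62987 -8982/62987; 18357/62987 -14970/62987]
x' = x̄ + K·y = [157498/62987, 122609/62987, -89591/62987]
P' = (I − K·H)·P̄ = [555896/62987 200250/62987 -548068/62987; 200250/62987 88594/62987 -188274/62987; -548068/62987 -188274/62987 568028/62987]

x' = [157498/62987, 122609/62987, -89591/62987]
P' = [555896/62987 200250/62987 -548068/62987; 200250/62987 88594/62987 -188274/62987; -548068/62987 -188274/62987 568028/62987]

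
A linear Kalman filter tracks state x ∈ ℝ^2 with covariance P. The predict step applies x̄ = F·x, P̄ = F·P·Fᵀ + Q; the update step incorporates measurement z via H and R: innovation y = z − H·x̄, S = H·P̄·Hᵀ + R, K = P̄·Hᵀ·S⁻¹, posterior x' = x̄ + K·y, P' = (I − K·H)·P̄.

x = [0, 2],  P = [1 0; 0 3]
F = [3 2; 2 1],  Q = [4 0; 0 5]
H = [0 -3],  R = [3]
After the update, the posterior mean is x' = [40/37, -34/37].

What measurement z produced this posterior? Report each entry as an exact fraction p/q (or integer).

x̄ = F·x = [4, 2]
P̄ = F·P·Fᵀ + Q = [25 12; 12 12]
S = H·P̄·Hᵀ + R = [111]
K = P̄·Hᵀ·S⁻¹ = [-12/37; -12/37]
x' − x̄ = [-108/37, -108/37] = K·y
y = (KᵀK)⁻¹·Kᵀ·(x' − x̄) = [9]
z = y + H·x̄ = [9] + [-6] = [3]

z = [3]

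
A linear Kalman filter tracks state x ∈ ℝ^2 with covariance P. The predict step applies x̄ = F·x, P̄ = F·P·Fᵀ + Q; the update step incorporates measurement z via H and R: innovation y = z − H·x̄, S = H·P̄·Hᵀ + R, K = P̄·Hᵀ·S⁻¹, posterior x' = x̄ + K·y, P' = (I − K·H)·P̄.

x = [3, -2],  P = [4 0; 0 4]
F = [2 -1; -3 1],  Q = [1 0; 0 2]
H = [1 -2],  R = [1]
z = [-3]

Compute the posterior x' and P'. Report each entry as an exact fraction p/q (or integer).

x' = [-125/302, 187/151]
P' = [413/302 84/151; 84/151 70/151]

x̄ = F·x = [8, -11]
P̄ = F·P·Fᵀ + Q = [21 -28; -28 42]
y = z − H·x̄ = [-33]
S = H·P̄·Hᵀ + R = [302]
K = P̄·Hᵀ·S⁻¹ = [77/302; -56/151]
x' = x̄ + K·y = [-125/302, 187/151]
P' = (I − K·H)·P̄ = [413/302 84/151; 84/151 70/151]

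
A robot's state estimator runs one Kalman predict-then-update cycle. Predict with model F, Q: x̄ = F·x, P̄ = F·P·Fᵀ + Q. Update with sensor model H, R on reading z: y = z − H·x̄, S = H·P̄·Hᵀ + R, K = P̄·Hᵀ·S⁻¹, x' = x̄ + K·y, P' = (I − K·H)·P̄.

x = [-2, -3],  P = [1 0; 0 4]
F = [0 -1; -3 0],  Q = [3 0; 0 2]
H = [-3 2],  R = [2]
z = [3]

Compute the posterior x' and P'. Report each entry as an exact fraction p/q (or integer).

x̄ = F·x = [3, 6]
P̄ = F·P·Fᵀ + Q = [7 0; 0 11]
y = z − H·x̄ = [0]
S = H·P̄·Hᵀ + R = [109]
K = P̄·Hᵀ·S⁻¹ = [-21/109; 22/109]
x' = x̄ + K·y = [3, 6]
P' = (I − K·H)·P̄ = [322/109 462/109; 462/109 715/109]

x' = [3, 6]
P' = [322/109 462/109; 462/109 715/109]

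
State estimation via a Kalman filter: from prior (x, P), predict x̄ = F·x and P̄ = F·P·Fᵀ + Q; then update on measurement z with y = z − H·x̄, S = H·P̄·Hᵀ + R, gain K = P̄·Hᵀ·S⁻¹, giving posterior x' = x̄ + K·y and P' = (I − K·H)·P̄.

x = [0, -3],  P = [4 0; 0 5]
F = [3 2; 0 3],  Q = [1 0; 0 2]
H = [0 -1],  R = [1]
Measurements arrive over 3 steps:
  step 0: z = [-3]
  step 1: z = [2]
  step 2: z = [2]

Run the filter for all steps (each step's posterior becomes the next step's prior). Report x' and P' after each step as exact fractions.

step 0: x̄ = F·x = [-6, -9]
step 0: P̄ = F·P·Fᵀ + Q = [57 30; 30 47]
step 0: y = z − H·x̄ = [-12]
step 0: S = H·P̄·Hᵀ + R = [48]
step 0: K = P̄·Hᵀ·S⁻¹ = [-5/8; -47/48]
step 0: x' = x̄ + K·y = [3/2, 11/4]
step 0: P' = (I − K·H)·P̄ = [153/4 5/8; 5/8 47/48]
step 1: x̄ = F·x = [10, 33/4]
step 1: P̄ = F·P·Fᵀ + Q = [1070/3 23/2; 23/2 173/16]
step 1: y = z − H·x̄ = [41/4]
step 1: S = H·P̄·Hᵀ + R = [189/16]
step 1: K = P̄·Hᵀ·S⁻¹ = [-184/189; -173/189]
step 1: x' = x̄ + K·y = [4/189, -214/189]
step 1: P' = (I − K·H)·P̄ = [65294/189 184/189; 184/189 173/189]
step 2: x̄ = F·x = [-416/189, -214/63]
step 2: P̄ = F·P·Fᵀ + Q = [590735/189 898/63; 898/63 215/21]
step 2: y = z − H·x̄ = [-88/63]
step 2: S = H·P̄·Hᵀ + R = [236/21]
step 2: K = P̄·Hᵀ·S⁻¹ = [-449/354; -215/236]
step 2: x' = x̄ + K·y = [-76/177, -376/177]
step 2: P' = (I − K·H)·P̄ = [550028/177 449/354; 449/354 215/236]

step 0: x' = [3/2, 11/4], P' = [153/4 5/8; 5/8 47/48]
step 1: x' = [4/189, -214/189], P' = [65294/189 184/189; 184/189 173/189]
step 2: x' = [-76/177, -376/177], P' = [550028/177 449/354; 449/354 215/236]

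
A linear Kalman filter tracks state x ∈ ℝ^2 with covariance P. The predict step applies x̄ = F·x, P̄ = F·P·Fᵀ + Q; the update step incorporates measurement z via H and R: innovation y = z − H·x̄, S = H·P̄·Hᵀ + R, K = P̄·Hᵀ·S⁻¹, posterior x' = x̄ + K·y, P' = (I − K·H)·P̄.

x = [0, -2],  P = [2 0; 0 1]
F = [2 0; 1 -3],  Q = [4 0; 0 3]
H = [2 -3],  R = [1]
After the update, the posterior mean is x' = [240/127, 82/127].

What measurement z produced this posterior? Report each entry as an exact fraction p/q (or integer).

x̄ = F·x = [0, 6]
P̄ = F·P·Fᵀ + Q = [12 4; 4 14]
S = H·P̄·Hᵀ + R = [127]
K = P̄·Hᵀ·S⁻¹ = [12/127; -34/127]
x' − x̄ = [240/127, -680/127] = K·y
y = (KᵀK)⁻¹·Kᵀ·(x' − x̄) = [20]
z = y + H·x̄ = [20] + [-18] = [2]

z = [2]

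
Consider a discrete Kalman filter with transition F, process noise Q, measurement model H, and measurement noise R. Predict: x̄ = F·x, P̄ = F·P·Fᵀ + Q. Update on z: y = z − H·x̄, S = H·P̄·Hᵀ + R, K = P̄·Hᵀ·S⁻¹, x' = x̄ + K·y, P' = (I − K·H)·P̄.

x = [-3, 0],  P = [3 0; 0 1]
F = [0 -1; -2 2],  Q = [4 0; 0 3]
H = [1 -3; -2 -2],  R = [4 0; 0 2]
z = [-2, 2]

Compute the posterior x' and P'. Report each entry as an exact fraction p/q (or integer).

x' = [-227/204, 59/204]
P' = [1567/3264 -463/3264; -463/3264 895/3264]

x̄ = F·x = [0, 6]
P̄ = F·P·Fᵀ + Q = [5 -2; -2 19]
y = z − H·x̄ = [16, 14]
S = H·P̄·Hᵀ + R = [192 96; 96 82]
K = P̄·Hᵀ·S⁻¹ = [739/3264 -23/68; -787/3264 -9/68]
x' = x̄ + K·y = [-227/204, 59/204]
P' = (I − K·H)·P̄ = [1567/3264 -463/3264; -463/3264 895/3264]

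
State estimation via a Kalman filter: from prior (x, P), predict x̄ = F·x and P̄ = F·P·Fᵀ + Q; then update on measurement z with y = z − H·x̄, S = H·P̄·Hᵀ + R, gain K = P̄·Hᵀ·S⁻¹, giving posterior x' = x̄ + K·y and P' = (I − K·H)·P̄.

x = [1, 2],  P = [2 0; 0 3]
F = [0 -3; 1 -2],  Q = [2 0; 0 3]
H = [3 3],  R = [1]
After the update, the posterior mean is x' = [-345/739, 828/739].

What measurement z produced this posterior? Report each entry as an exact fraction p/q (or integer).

z = [2]

x̄ = F·x = [-6, -3]
P̄ = F·P·Fᵀ + Q = [29 18; 18 17]
S = H·P̄·Hᵀ + R = [739]
K = P̄·Hᵀ·S⁻¹ = [141/739; 105/739]
x' − x̄ = [4089/739, 3045/739] = K·y
y = (KᵀK)⁻¹·Kᵀ·(x' − x̄) = [29]
z = y + H·x̄ = [29] + [-27] = [2]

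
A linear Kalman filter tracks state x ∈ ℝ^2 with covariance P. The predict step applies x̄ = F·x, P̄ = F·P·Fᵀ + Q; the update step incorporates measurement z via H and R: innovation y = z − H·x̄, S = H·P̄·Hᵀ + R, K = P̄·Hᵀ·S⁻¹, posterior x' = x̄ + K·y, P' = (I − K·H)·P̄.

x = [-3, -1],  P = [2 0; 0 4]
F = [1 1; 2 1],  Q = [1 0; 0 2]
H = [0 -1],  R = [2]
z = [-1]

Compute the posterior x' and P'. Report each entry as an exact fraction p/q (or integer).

x' = [0, 0]
P' = [3 1; 1 7/4]

x̄ = F·x = [-4, -7]
P̄ = F·P·Fᵀ + Q = [7 8; 8 14]
y = z − H·x̄ = [-8]
S = H·P̄·Hᵀ + R = [16]
K = P̄·Hᵀ·S⁻¹ = [-1/2; -7/8]
x' = x̄ + K·y = [0, 0]
P' = (I − K·H)·P̄ = [3 1; 1 7/4]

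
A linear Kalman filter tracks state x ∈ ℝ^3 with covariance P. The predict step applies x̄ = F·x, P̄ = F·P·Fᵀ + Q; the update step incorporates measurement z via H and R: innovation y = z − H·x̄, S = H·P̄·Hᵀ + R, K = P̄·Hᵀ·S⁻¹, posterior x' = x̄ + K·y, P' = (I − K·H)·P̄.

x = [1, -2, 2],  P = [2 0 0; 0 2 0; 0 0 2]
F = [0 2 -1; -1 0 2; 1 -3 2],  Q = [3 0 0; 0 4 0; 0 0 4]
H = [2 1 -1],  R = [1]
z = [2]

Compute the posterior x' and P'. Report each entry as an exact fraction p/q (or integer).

x̄ = F·x = [-6, 3, 11]
P̄ = F·P·Fᵀ + Q = [13 -4 -16; -4 14 6; -16 6 32]
y = z − H·x̄ = [22]
S = H·P̄·Hᵀ + R = [135]
K = P̄·Hᵀ·S⁻¹ = [38/135; 0; -58/135]
x' = x̄ + K·y = [26/135, 3, 209/135]
P' = (I − K·H)·P̄ = [311/135 -4 44/135; -4 14 6; 44/135 6 956/135]

x' = [26/135, 3, 209/135]
P' = [311/135 -4 44/135; -4 14 6; 44/135 6 956/135]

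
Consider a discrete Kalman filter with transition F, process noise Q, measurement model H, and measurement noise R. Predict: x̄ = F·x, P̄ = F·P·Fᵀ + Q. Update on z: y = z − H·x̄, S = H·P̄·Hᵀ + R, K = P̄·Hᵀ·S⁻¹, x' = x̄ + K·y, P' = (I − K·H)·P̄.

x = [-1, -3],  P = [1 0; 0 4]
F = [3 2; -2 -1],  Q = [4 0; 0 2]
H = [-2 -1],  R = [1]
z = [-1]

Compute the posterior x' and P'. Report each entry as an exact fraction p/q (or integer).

x̄ = F·x = [-9, 5]
P̄ = F·P·Fᵀ + Q = [29 -14; -14 10]
y = z − H·x̄ = [-14]
S = H·P̄·Hᵀ + R = [71]
K = P̄·Hᵀ·S⁻¹ = [-44/71; 18/71]
x' = x̄ + K·y = [-23/71, 103/71]
P' = (I − K·H)·P̄ = [123/71 -202/71; -202/71 386/71]

x' = [-23/71, 103/71]
P' = [123/71 -202/71; -202/71 386/71]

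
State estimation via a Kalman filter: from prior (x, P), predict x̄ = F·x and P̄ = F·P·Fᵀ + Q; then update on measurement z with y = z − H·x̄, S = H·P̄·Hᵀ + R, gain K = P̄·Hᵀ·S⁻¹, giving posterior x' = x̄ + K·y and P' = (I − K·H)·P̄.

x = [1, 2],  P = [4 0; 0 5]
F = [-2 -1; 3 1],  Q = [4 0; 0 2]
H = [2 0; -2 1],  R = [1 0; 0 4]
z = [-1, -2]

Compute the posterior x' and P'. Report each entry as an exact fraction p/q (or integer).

x' = [-535/1599, -2632/1599]
P' = [334/1599 352/1599; 352/1599 4852/1599]

x̄ = F·x = [-4, 5]
P̄ = F·P·Fᵀ + Q = [25 -29; -29 43]
y = z − H·x̄ = [7, -15]
S = H·P̄·Hᵀ + R = [101 -158; -158 263]
K = P̄·Hᵀ·S⁻¹ = [668/1599 -79/1599; 704/1599 1037/1599]
x' = x̄ + K·y = [-535/1599, -2632/1599]
P' = (I − K·H)·P̄ = [334/1599 352/1599; 352/1599 4852/1599]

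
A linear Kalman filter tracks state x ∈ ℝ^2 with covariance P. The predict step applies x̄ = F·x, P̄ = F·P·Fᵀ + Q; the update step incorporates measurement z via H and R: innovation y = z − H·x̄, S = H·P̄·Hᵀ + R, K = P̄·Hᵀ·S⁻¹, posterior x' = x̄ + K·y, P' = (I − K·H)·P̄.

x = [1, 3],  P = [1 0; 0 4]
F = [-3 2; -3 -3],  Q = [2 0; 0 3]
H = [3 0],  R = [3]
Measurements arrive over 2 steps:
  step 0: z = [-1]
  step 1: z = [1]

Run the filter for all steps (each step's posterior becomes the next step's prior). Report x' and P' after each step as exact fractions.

step 0: x̄ = F·x = [3, -12]
step 0: P̄ = F·P·Fᵀ + Q = [27 -15; -15 48]
step 0: y = z − H·x̄ = [-10]
step 0: S = H·P̄·Hᵀ + R = [246]
step 0: K = P̄·Hᵀ·S⁻¹ = [27/82; -15/82]
step 0: x' = x̄ + K·y = [-12/41, -417/41]
step 0: P' = (I − K·H)·P̄ = [27/82 -15/82; -15/82 3261/82]
step 1: x̄ = F·x = [-798/41, 1287/41]
step 1: P̄ = F·P·Fᵀ + Q = [13631/82 -9684/41; -9684/41 14784/41]
step 1: y = z − H·x̄ = [2435/41]
step 1: S = H·P̄·Hᵀ + R = [122925/82]
step 1: K = P̄·Hᵀ·S⁻¹ = [13631/40975; -19368/40975]
step 1: x' = x̄ + K·y = [2407/8195, 27189/8195]
step 1: P' = (I − K·H)·P̄ = [13631/40975 -19368/40975; -19368/40975 1051104/40975]

step 0: x' = [-12/41, -417/41], P' = [27/82 -15/82; -15/82 3261/82]
step 1: x' = [2407/8195, 27189/8195], P' = [13631/40975 -19368/40975; -19368/40975 1051104/40975]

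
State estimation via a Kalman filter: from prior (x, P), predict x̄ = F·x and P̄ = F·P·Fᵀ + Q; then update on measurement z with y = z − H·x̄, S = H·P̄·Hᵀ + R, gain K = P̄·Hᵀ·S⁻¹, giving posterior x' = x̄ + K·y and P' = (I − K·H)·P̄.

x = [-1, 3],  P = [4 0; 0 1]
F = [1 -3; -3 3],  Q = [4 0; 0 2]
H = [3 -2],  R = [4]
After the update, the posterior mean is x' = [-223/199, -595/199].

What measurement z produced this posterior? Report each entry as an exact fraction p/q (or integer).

z = [3]

x̄ = F·x = [-10, 12]
P̄ = F·P·Fᵀ + Q = [17 -21; -21 47]
S = H·P̄·Hᵀ + R = [597]
K = P̄·Hᵀ·S⁻¹ = [31/199; -157/597]
x' − x̄ = [1767/199, -2983/199] = K·y
y = (KᵀK)⁻¹·Kᵀ·(x' − x̄) = [57]
z = y + H·x̄ = [57] + [-54] = [3]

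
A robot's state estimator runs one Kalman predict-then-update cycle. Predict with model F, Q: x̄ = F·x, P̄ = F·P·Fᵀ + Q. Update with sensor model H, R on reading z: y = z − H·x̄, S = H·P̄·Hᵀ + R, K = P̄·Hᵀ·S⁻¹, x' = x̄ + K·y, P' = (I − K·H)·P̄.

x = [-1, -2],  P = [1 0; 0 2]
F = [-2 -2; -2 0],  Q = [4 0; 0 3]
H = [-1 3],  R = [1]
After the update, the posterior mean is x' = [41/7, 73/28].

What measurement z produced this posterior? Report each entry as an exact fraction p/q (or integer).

z = [2]

x̄ = F·x = [6, 2]
P̄ = F·P·Fᵀ + Q = [16 4; 4 7]
S = H·P̄·Hᵀ + R = [56]
K = P̄·Hᵀ·S⁻¹ = [-1/14; 17/56]
x' − x̄ = [-1/7, 17/28] = K·y
y = (KᵀK)⁻¹·Kᵀ·(x' − x̄) = [2]
z = y + H·x̄ = [2] + [0] = [2]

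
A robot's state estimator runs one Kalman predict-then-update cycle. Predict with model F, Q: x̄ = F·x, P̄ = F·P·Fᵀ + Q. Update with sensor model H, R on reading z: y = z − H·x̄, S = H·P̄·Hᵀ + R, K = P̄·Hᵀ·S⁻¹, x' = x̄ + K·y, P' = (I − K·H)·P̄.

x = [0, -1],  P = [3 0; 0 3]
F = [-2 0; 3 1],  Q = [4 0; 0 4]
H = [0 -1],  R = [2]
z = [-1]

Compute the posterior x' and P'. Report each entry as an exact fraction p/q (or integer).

x̄ = F·x = [0, -1]
P̄ = F·P·Fᵀ + Q = [16 -18; -18 34]
y = z − H·x̄ = [-2]
S = H·P̄·Hᵀ + R = [36]
K = P̄·Hᵀ·S⁻¹ = [1/2; -17/18]
x' = x̄ + K·y = [-1, 8/9]
P' = (I − K·H)·P̄ = [7 -1; -1 17/9]

x' = [-1, 8/9]
P' = [7 -1; -1 17/9]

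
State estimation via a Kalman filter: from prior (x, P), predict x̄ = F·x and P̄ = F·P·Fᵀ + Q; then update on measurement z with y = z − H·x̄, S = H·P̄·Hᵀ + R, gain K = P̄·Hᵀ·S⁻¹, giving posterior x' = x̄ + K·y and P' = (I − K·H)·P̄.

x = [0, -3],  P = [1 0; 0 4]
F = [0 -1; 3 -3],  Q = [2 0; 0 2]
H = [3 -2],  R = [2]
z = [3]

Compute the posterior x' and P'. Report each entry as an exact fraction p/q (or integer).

x' = [57/25, 51/25]
P' = [141/25 213/25; 213/25 334/25]

x̄ = F·x = [3, 9]
P̄ = F·P·Fᵀ + Q = [6 12; 12 47]
y = z − H·x̄ = [12]
S = H·P̄·Hᵀ + R = [100]
K = P̄·Hᵀ·S⁻¹ = [-3/50; -29/50]
x' = x̄ + K·y = [57/25, 51/25]
P' = (I − K·H)·P̄ = [141/25 213/25; 213/25 334/25]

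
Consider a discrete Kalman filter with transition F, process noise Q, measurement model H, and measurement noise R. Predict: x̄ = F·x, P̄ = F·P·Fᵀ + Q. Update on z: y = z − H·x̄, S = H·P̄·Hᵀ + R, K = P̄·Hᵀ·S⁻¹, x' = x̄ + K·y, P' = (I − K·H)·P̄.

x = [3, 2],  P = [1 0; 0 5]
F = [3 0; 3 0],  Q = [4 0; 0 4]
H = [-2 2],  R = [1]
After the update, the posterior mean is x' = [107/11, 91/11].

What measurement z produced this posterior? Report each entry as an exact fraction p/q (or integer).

x̄ = F·x = [9, 9]
P̄ = F·P·Fᵀ + Q = [13 9; 9 13]
S = H·P̄·Hᵀ + R = [33]
K = P̄·Hᵀ·S⁻¹ = [-8/33; 8/33]
x' − x̄ = [8/11, -8/11] = K·y
y = (KᵀK)⁻¹·Kᵀ·(x' − x̄) = [-3]
z = y + H·x̄ = [-3] + [0] = [-3]

z = [-3]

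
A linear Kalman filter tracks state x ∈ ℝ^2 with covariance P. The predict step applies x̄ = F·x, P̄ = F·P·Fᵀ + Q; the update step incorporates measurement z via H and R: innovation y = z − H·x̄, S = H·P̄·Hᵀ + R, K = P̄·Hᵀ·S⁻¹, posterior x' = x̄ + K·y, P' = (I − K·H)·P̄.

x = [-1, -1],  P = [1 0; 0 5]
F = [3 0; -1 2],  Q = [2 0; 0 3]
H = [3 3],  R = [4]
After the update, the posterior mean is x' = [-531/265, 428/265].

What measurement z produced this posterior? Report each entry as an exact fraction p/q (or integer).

z = [-1]

x̄ = F·x = [-3, -1]
P̄ = F·P·Fᵀ + Q = [11 -3; -3 24]
S = H·P̄·Hᵀ + R = [265]
K = P̄·Hᵀ·S⁻¹ = [24/265; 63/265]
x' − x̄ = [264/265, 693/265] = K·y
y = (KᵀK)⁻¹·Kᵀ·(x' − x̄) = [11]
z = y + H·x̄ = [11] + [-12] = [-1]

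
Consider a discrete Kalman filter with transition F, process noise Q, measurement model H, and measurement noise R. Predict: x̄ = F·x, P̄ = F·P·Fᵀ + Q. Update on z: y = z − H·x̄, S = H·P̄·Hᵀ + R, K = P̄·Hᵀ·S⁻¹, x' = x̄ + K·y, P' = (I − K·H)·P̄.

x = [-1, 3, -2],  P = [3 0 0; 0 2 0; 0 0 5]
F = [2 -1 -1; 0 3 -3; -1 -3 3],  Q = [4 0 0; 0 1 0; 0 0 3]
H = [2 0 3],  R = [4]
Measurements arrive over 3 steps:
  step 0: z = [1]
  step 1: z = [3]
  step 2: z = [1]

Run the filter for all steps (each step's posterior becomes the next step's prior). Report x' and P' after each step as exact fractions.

step 0: x' = [-1562/537, -108/179, 385/179], P' = [12350/537 1668/179 -2744/179; 1668/179 1709/179 -1188/179; -2744/179 -1188/179 1908/179]
step 1: x' = [-1569727/315488, -862047/315488, 682399/157744], P' = [92267735/1261952 33543351/1261952 -30883271/630976; 33543351/1261952 17476631/1261952 -11475879/630976; -30883271/630976 -11475879/630976 10476855/315488]
step 2: x' = [208228846/97681263, -7034607/32560421, -104829569/97681263], P' = [64913638763/781450104 8007357297/260483368 -21768941843/390725052; 8007357297/260483368 4045559053/260483368 -2736070485/130241684; -21768941843/390725052 -2736070485/130241684 7386759047/195362526]

step 0: x̄ = F·x = [-3, 15, -14]
step 0: P̄ = F·P·Fᵀ + Q = [23 9 -15; 9 64 -63; -15 -63 69]
step 0: y = z − H·x̄ = [49]
step 0: S = H·P̄·Hᵀ + R = [537]
step 0: K = P̄·Hᵀ·S⁻¹ = [1/537; -57/179; 59/179]
step 0: x' = x̄ + K·y = [-1562/537, -108/179, 385/179]
step 0: P' = (I − K·H)·P̄ = [12350/537 1668/179 -2744/179; 1668/179 1709/179 -1188/179; -2744/179 -1188/179 1908/179]
step 1: x̄ = F·x = [-3955/537, -1479/179, 5999/537]
step 1: P̄ = F·P·Fᵀ + Q = [68183/537 27069/179 -109135/537; 27069/179 54116/179 -67173/179; -109135/537 -67173/179 255188/537]
step 1: y = z − H·x̄ = [-8476/537]
step 1: S = H·P̄·Hᵀ + R = [1261952/537]
step 1: K = P̄·Hᵀ·S⁻¹ = [-191039/1261952; -442143/1261952; 273647/630976]
step 1: x' = x̄ + K·y = [-1569727/315488, -862047/315488, 682399/157744]
step 1: P' = (I − K·H)·P̄ = [92267735/1261952 33543351/1261952 -30883271/630976; 33543351/1261952 17476631/1261952 -11475879/630976; -30883271/630976 -11475879/630976 10476855/315488]
step 2: x̄ = F·x = [-3642205/315488, -6680535/315488, 4125131/157744]
step 2: P̄ = F·P·Fᵀ + Q = [500492047/1261952 645151725/1261952 -428955193/630976; 645151725/1261952 948850055/1261952 -616758891/630976; -428955193/630976 -616758891/630976 403875263/315488]
step 2: y = z − H·x̄ = [-2143861/39436]
step 2: S = H·P̄·Hᵀ + R = [97681263/19718]
step 2: K = P̄·Hᵀ·S⁻¹ = [-196593383/781450104; -100427079/260483368; 195667649/390725052]
step 2: x' = x̄ + K·y = [208228846/97681263, -7034607/32560421, -104829569/97681263]
step 2: P' = (I − K·H)·P̄ = [64913638763/781450104 8007357297/260483368 -21768941843/390725052; 8007357297/260483368 4045559053/260483368 -2736070485/130241684; -21768941843/390725052 -2736070485/130241684 7386759047/195362526]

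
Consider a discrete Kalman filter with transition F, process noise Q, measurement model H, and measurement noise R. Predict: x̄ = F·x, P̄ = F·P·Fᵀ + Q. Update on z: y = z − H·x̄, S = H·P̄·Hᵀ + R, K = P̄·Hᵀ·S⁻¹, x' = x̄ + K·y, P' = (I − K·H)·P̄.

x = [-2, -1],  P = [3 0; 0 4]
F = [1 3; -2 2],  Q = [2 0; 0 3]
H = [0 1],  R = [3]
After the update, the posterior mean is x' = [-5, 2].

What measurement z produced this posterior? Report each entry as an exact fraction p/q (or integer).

x̄ = F·x = [-5, 2]
P̄ = F·P·Fᵀ + Q = [41 18; 18 31]
S = H·P̄·Hᵀ + R = [34]
K = P̄·Hᵀ·S⁻¹ = [9/17; 31/34]
x' − x̄ = [0, 0] = K·y
y = (KᵀK)⁻¹·Kᵀ·(x' − x̄) = [0]
z = y + H·x̄ = [0] + [2] = [2]

z = [2]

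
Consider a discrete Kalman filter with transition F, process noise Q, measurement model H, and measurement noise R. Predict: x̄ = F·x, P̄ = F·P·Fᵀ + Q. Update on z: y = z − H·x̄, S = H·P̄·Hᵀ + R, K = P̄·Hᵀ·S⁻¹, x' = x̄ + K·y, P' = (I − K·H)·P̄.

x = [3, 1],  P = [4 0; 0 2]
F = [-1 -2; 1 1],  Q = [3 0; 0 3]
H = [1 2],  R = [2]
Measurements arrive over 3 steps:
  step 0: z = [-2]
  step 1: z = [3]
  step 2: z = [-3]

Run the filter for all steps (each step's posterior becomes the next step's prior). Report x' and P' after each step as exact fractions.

step 0: x̄ = F·x = [-5, 4]
step 0: P̄ = F·P·Fᵀ + Q = [15 -8; -8 9]
step 0: y = z − H·x̄ = [-5]
step 0: S = H·P̄·Hᵀ + R = [21]
step 0: K = P̄·Hᵀ·S⁻¹ = [-1/21; 10/21]
step 0: x' = x̄ + K·y = [-100/21, 34/21]
step 0: P' = (I − K·H)·P̄ = [314/21 -158/21; -158/21 89/21]
step 1: x̄ = F·x = [32/21, -22/7]
step 1: P̄ = F·P·Fᵀ + Q = [101/21 -6/7; -6/7 50/7]
step 1: y = z − H·x̄ = [163/21]
step 1: S = H·P̄·Hᵀ + R = [671/21]
step 1: K = P̄·Hᵀ·S⁻¹ = [65/671; 282/671]
step 1: x' = x̄ + K·y = [1527/671, 80/671]
step 1: P' = (I − K·H)·P̄ = [3026/671 -1448/671; -1448/671 1006/671]
step 2: x̄ = F·x = [-1687/671, 1607/671]
step 2: P̄ = F·P·Fᵀ + Q = [3271/671 -694/671; -694/671 3149/671]
step 2: y = z − H·x̄ = [-3540/671]
step 2: S = H·P̄·Hᵀ + R = [14433/671]
step 2: K = P̄·Hᵀ·S⁻¹ = [1883/14433; 1868/4811]
step 2: x' = x̄ + K·y = [-15407/4811, 1667/4811]
step 2: P' = (I − K·H)·P̄ = [65074/14433 -10218/4811; -10218/4811 6977/4811]

step 0: x' = [-100/21, 34/21], P' = [314/21 -158/21; -158/21 89/21]
step 1: x' = [1527/671, 80/671], P' = [3026/671 -1448/671; -1448/671 1006/671]
step 2: x' = [-15407/4811, 1667/4811], P' = [65074/14433 -10218/4811; -10218/4811 6977/4811]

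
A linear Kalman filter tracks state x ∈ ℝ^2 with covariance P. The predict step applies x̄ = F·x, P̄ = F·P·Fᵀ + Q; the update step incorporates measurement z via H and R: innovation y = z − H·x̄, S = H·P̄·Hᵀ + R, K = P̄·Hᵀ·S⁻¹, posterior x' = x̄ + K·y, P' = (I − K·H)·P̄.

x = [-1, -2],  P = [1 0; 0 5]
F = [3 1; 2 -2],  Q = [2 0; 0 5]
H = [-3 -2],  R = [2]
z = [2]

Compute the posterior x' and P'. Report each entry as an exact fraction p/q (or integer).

x̄ = F·x = [-5, 2]
P̄ = F·P·Fᵀ + Q = [16 -4; -4 29]
y = z − H·x̄ = [-9]
S = H·P̄·Hᵀ + R = [214]
K = P̄·Hᵀ·S⁻¹ = [-20/107; -23/107]
x' = x̄ + K·y = [-355/107, 421/107]
P' = (I − K·H)·P̄ = [912/107 -1348/107; -1348/107 2045/107]

x' = [-355/107, 421/107]
P' = [912/107 -1348/107; -1348/107 2045/107]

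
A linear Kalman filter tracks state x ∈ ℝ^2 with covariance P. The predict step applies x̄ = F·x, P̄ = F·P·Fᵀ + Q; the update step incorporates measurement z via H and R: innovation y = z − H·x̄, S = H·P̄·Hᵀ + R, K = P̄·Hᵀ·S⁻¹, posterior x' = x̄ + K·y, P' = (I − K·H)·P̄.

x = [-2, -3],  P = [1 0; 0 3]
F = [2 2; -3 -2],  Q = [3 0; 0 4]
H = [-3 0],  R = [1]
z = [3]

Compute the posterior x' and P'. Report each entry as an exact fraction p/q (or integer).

x' = [-181/172, 303/86]
P' = [19/172 -9/86; -9/86 346/43]

x̄ = F·x = [-10, 12]
P̄ = F·P·Fᵀ + Q = [19 -18; -18 25]
y = z − H·x̄ = [-27]
S = H·P̄·Hᵀ + R = [172]
K = P̄·Hᵀ·S⁻¹ = [-57/172; 27/86]
x' = x̄ + K·y = [-181/172, 303/86]
P' = (I − K·H)·P̄ = [19/172 -9/86; -9/86 346/43]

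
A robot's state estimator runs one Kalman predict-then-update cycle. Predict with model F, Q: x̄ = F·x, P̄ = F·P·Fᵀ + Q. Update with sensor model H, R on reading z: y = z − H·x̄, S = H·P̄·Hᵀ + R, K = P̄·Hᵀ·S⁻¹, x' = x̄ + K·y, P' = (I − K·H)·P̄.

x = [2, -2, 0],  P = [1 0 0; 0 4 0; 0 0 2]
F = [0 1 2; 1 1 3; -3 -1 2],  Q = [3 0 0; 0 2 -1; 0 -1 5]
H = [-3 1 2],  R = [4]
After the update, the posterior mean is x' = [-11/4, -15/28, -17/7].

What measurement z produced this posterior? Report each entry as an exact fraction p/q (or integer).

z = [3]

x̄ = F·x = [-2, 0, -4]
P̄ = F·P·Fᵀ + Q = [15 16 4; 16 25 4; 4 4 26]
S = H·P̄·Hᵀ + R = [140]
K = P̄·Hᵀ·S⁻¹ = [-3/20; -3/28; 11/35]
x' − x̄ = [-3/4, -15/28, 11/7] = K·y
y = (KᵀK)⁻¹·Kᵀ·(x' − x̄) = [5]
z = y + H·x̄ = [5] + [-2] = [3]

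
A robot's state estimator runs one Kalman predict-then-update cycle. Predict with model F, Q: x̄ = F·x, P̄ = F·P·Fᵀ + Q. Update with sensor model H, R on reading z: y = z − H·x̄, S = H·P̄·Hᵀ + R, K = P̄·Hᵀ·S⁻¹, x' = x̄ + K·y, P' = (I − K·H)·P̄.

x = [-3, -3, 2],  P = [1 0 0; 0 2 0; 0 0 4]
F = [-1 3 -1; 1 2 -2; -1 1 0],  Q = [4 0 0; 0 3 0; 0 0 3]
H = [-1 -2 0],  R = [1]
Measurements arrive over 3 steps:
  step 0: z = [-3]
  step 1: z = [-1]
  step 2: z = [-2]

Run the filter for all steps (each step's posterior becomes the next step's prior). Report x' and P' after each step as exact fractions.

step 0: x̄ = F·x = [-8, -13, 0]
step 0: P̄ = F·P·Fᵀ + Q = [27 19 7; 19 28 3; 7 3 6]
step 0: y = z − H·x̄ = [-37]
step 0: S = H·P̄·Hᵀ + R = [216]
step 0: K = P̄·Hᵀ·S⁻¹ = [-65/216; -25/72; -13/216]
step 0: x' = x̄ + K·y = [677/216, -11/72, 481/216]
step 0: P' = (I − K·H)·P̄ = [1607/216 -257/72 667/216; -257/72 47/24 -109/72; 667/216 -109/72 1127/216]
step 1: x̄ = F·x = [-419/72, -13/8, -355/108]
step 1: P̄ = F·P·Fᵀ + Q = [1703/24 211/8 1159/36; 211/8 197/8 37/4; 1159/36 37/4 1055/54]
step 1: y = z − H·x̄ = [-725/72]
step 1: S = H·P̄·Hᵀ + R = [6623/24]
step 1: K = P̄·Hᵀ·S⁻¹ = [-2969/6623; -1815/6623; -3650/19869]
step 1: x' = x̄ + K·y = [-8646/6623, 22541/19869, -85670/59607]
step 1: P' = (I − K·H)·P̄ = [102667/6623 -49849/6623 62712/6623; -49849/6623 25832/6623 -92243/19869; 62712/6623 -92243/19869 609440/59607]
step 2: x̄ = F·x = [366353/59607, 228772/59607, 48479/19869]
step 2: P̄ = F·P·Fᵀ + Q = [9345299/59607 4019404/59607 1419056/19869; 4019404/59607 2632172/59607 557296/19869; 1419056/19869 557296/19869 248066/6623]
step 2: y = z − H·x̄ = [704683/59607]
step 2: S = H·P̄·Hᵀ + R = [36011210/59607]
step 2: K = P̄·Hᵀ·S⁻¹ = [-17384107/36011210; -4641874/18005605; -3800472/18005605]
step 2: x' = x̄ + K·y = [15812407/36011210, 14228674/18005605, -997313/18005605]
step 2: P' = (I − K·H)·P̄ = [575911363/36011210 -139631814/18005605 177581048/18005605; -139631814/18005605 72136844/18005605 -86890288/18005605; 177581048/18005605 -86890288/18005605 189776886/18005605]

step 0: x' = [677/216, -11/72, 481/216], P' = [1607/216 -257/72 667/216; -257/72 47/24 -109/72; 667/216 -109/72 1127/216]
step 1: x' = [-8646/6623, 22541/19869, -85670/59607], P' = [102667/6623 -49849/6623 62712/6623; -49849/6623 25832/6623 -92243/19869; 62712/6623 -92243/19869 609440/59607]
step 2: x' = [15812407/36011210, 14228674/18005605, -997313/18005605], P' = [575911363/36011210 -139631814/18005605 177581048/18005605; -139631814/18005605 72136844/18005605 -86890288/18005605; 177581048/18005605 -86890288/18005605 189776886/18005605]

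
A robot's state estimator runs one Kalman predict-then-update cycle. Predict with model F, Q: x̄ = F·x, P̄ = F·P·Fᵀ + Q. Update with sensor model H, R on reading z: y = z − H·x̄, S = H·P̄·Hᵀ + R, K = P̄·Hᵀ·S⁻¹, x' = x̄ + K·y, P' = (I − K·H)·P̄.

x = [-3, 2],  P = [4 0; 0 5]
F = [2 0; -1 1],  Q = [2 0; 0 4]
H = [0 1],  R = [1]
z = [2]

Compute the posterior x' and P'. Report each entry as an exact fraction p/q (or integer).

x̄ = F·x = [-6, 5]
P̄ = F·P·Fᵀ + Q = [18 -8; -8 13]
y = z − H·x̄ = [-3]
S = H·P̄·Hᵀ + R = [14]
K = P̄·Hᵀ·S⁻¹ = [-4/7; 13/14]
x' = x̄ + K·y = [-30/7, 31/14]
P' = (I − K·H)·P̄ = [94/7 -4/7; -4/7 13/14]

x' = [-30/7, 31/14]
P' = [94/7 -4/7; -4/7 13/14]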